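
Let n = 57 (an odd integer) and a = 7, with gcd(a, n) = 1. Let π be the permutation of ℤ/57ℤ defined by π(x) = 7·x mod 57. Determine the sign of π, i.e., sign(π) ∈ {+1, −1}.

+1

Start at x=49: 49 → 1 → 7 → 49 (one orbit).
Cycle lengths of π_7 on ℤ/57ℤ: [3, 3, 3, 3, 3, 3, 3, 3, 3, 3, 3, 3, 3, 3, 3, 3, 3, 3, 1, 1, 1]; 21 cycles in total.
With 21 cycles on 57 points, sign = (−1)^{57−21} = +1.
Check: (7/57) = +1 by Zolotarev.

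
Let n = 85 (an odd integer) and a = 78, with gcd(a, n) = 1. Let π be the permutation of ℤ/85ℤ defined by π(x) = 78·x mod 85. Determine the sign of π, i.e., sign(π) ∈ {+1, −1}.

+1

Start at x=23: 23 → 9 → 22 → 16 → 58 → 19 → 37 → … (one orbit).
The orbit structure of x ↦ 78x mod 85: 7 orbits of sizes [16, 16, 16, 16, 16, 4, 1].
Σ(ℓ_i−1) = 85−7 = 78; sign = (−1)^78 = +1.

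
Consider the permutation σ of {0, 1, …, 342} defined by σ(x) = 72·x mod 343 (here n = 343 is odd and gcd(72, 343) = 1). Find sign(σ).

+1

Orbit of 218 under x↦72x: [218, 261, 270, 232, 240, 130, 99]… (length divides ord_343(72)).
Decompose π into cycles: lengths [147, 147, 21, 21, 3, 3, 1] (7 cycles, including the fixed point 0).
sign(π) = (−1)^{n − #cycles} = (−1)^{343−7} = (−1)^336 = +1.
The Jacobi symbol (72|343) = +1 (Zolotarev) agrees.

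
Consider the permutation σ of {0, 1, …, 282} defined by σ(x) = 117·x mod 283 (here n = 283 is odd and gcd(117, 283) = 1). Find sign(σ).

+1

Start at x=134: 134 → 113 → 203 → 262 → 90 → 59 → 111 → … (one orbit).
Decompose π into cycles: lengths [141, 141, 1] (3 cycles, including the fixed point 0).
3 cycles on 283: each ℓ→(−1)^(ℓ−1), product (−1)^280 = +1.
Via Zolotarev, sign(π_{117}) = (117|283) = +1.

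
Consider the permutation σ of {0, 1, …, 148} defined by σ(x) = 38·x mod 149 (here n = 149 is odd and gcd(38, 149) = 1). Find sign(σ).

-1

Orbit of 113 under x↦38x: [113, 122, 17, 50, 112, 84, 63]… (length divides ord_149(38)).
Decompose π into cycles: lengths [148, 1] (2 cycles, including the fixed point 0).
Σ(ℓ_i−1) = 149−2 = 147; sign = (−1)^147 = -1.
The Jacobi symbol (38|149) = -1 (Zolotarev) agrees.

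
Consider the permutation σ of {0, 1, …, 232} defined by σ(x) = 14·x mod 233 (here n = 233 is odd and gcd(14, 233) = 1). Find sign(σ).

Trace 104: π^k(104) = [104, 58, 113, 184, 13, 182, 218] for k=0..6.
The orbit structure of x ↦ 14x mod 233: 3 orbits of sizes [116, 116, 1].
233 − 3 = 230 transpositions; sign(π) = (−1)^230 = +1.
Check: (14/233) = +1 by Zolotarev.

+1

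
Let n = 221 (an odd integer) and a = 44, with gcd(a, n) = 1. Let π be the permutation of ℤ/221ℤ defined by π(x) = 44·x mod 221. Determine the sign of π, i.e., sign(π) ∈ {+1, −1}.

+1

Orbit of 190 under x↦44x: [190, 183, 96, 25, 216, 1, 44]… (length divides ord_221(44)).
17 cycles of lengths [16, 16, 16, 16, 16, 16, 16, 16, 16, 16, 16, 16, 16, 4, 4, 4, 1].
Σ(ℓ_i−1) = 221−17 = 204; sign = (−1)^204 = +1.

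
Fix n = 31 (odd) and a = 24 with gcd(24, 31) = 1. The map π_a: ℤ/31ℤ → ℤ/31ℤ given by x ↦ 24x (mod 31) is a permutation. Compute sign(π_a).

Trace 3: π^k(3) = [3, 10, 23, 25, 11, 16, 12] for k=0..6.
Cycle lengths of π_24 on ℤ/31ℤ: [30, 1]; 2 cycles in total.
31 − 2 = 29 transpositions; sign(π) = (−1)^29 = -1.
Check: (24/31) = -1 by Zolotarev.

-1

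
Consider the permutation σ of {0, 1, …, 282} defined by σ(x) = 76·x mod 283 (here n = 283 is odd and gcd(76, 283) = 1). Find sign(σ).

-1

Trace 79: π^k(79) = [79, 61, 108, 1, 76, 116, 43] for k=0..6.
The orbit structure of x ↦ 76x mod 283: 4 orbits of sizes [94, 94, 94, 1].
With 4 cycles on 283 points, sign = (−1)^{283−4} = -1.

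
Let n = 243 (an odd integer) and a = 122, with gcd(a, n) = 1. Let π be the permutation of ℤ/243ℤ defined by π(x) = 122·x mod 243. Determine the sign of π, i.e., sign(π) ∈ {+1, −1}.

-1

Orbit of 217 under x↦122x: [217, 230, 115, 179, 211, 227, 235]… (length divides ord_243(122)).
Cycle lengths of π_122 on ℤ/243ℤ: [162, 54, 18, 6, 2, 1]; 6 cycles in total.
n − c = 243 − 6 = 237; sign = (−1)^237 = -1.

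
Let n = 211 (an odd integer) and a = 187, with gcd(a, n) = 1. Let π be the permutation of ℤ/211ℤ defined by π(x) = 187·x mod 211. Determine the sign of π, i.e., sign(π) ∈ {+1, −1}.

Trace 147: π^k(147) = [147, 59, 61, 13, 110, 103, 60] for k=0..6.
2 cycles of lengths [210, 1].
With 2 cycles on 211 points, sign = (−1)^{211−2} = -1.
The Jacobi symbol (187|211) = -1 (Zolotarev) agrees.

-1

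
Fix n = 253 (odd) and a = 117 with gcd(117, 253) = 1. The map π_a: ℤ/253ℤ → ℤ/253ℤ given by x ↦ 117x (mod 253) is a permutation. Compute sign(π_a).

-1

Trace 128: π^k(128) = [128, 49, 167, 58, 208, 48, 50] for k=0..6.
Decompose π into cycles: lengths [110, 110, 11, 11, 10, 1] (6 cycles, including the fixed point 0).
6 cycles on 253: each ℓ→(−1)^(ℓ−1), product (−1)^247 = -1.
(117|253)_J = -1 (Zolotarev's lemma cross-check).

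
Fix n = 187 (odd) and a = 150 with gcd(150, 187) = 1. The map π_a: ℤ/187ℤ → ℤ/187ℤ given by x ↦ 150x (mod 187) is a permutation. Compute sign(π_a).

+1

Orbit of 29 under x↦150x: [29, 49, 57, 135, 54, 59, 61]… (length divides ord_187(150)).
Cycle lengths of π_150 on ℤ/187ℤ: [80, 80, 16, 10, 1]; 5 cycles in total.
With 5 cycles on 187 points, sign = (−1)^{187−5} = +1.
Check: (150/187) = +1 by Zolotarev.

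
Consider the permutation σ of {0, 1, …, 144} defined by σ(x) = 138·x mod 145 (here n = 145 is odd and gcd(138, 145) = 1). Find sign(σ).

Orbit of 63 under x↦138x: [63, 139, 42, 141, 28, 94, 67]… (length divides ord_145(138)).
Decompose π into cycles: lengths [28, 28, 28, 28, 14, 14, 4, 1] (8 cycles, including the fixed point 0).
sign(π) = (−1)^{n − #cycles} = (−1)^{145−8} = (−1)^137 = -1.
Via Zolotarev, sign(π_{138}) = (138|145) = -1.

-1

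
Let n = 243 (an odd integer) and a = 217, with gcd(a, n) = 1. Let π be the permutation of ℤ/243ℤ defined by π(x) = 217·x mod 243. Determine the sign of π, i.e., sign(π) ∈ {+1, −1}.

Trace 82: π^k(82) = [82, 55, 28, 1, 217, 190, 163] for k=0..6.
π_217 has 63 disjoint cycles with lengths [9, 9, 9, 9, 9, 9, 9, 9, 9, 9, 9, 9, 9, 9, 9, 9, 9, 9, 3, 3, 3, 3, 3, 3, 3, 3, 3, 3, 3, 3, 3, 3, 3, 3, 3, 3, 1, 1, 1, 1, 1, 1, 1, 1, 1, 1, 1, 1, 1, 1, 1, 1, 1, 1, 1, 1, 1, 1, 1, 1, 1, 1, 1] on {0,…,242}.
243 − 63 = 180 transpositions; sign(π) = (−1)^180 = +1.

+1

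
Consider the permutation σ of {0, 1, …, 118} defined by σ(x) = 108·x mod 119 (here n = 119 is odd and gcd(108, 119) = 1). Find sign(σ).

+1

Start at x=53: 53 → 12 → 106 → 24 → 93 → 48 → 67 → … (one orbit).
The orbit structure of x ↦ 108x mod 119: 5 orbits of sizes [48, 48, 16, 6, 1].
119 − 5 = 114 transpositions; sign(π) = (−1)^114 = +1.
The Jacobi symbol (108|119) = +1 (Zolotarev) agrees.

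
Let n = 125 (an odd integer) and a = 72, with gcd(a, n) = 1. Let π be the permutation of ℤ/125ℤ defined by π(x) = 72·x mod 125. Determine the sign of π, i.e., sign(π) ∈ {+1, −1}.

-1

Orbit of 7 under x↦72x: [7, 4, 38, 111, 117, 49, 28]… (length divides ord_125(72)).
π_72 has 4 disjoint cycles with lengths [100, 20, 4, 1] on {0,…,124}.
sign(π) = (−1)^{n − #cycles} = (−1)^{125−4} = (−1)^121 = -1.
(72|125)_J = -1 (Zolotarev's lemma cross-check).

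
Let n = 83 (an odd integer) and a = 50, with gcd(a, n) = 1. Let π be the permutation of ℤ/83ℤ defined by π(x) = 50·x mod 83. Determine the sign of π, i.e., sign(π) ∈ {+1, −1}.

-1

Orbit of 42 under x↦50x: [42, 25, 5, 1, 50, 10, 2]… (length divides ord_83(50)).
Cycle lengths of π_50 on ℤ/83ℤ: [82, 1]; 2 cycles in total.
n − c = 83 − 2 = 81; sign = (−1)^81 = -1.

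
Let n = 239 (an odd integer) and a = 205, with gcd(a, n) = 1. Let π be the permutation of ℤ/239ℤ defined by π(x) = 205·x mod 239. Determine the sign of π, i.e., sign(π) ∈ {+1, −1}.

Trace 152: π^k(152) = [152, 90, 47, 75, 79, 182, 26] for k=0..6.
Cycle lengths of π_205 on ℤ/239ℤ: [238, 1]; 2 cycles in total.
2 cycles on 239: each ℓ→(−1)^(ℓ−1), product (−1)^237 = -1.

-1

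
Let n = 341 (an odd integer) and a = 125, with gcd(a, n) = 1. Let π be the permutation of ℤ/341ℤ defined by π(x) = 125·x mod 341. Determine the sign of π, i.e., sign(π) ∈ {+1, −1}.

+1

Orbit of 280 under x↦125x: [280, 218, 311, 1, 125]… (length divides ord_341(125)).
Decompose π into cycles: lengths [5, 5, 5, 5, 5, 5, 5, 5, 5, 5, 5, 5, 5, 5, 5, 5, 5, 5, 5, 5, 5, 5, 5, 5, 5, 5, 5, 5, 5, 5, 5, 5, 5, 5, 5, 5, 5, 5, 5, 5, 5, 5, 5, 5, 5, 5, 5, 5, 5, 5, 5, 5, 5, 5, 5, 5, 5, 5, 5, 5, 5, 5, 1, 1, 1, 1, 1, 1, 1, 1, 1, 1, 1, 1, 1, 1, 1, 1, 1, 1, 1, 1, 1, 1, 1, 1, 1, 1, 1, 1, 1, 1, 1] (93 cycles, including the fixed point 0).
n − c = 341 − 93 = 248; sign = (−1)^248 = +1.
Zolotarev: (125|341) = +1, matching the cycle-count sign.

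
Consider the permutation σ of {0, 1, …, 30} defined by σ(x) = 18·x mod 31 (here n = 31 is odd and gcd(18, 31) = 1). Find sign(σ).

Trace 10: π^k(10) = [10, 25, 16, 9, 7, 2, 5] for k=0..6.
Cycle lengths of π_18 on ℤ/31ℤ: [15, 15, 1]; 3 cycles in total.
n − c = 31 − 3 = 28; sign = (−1)^28 = +1.

+1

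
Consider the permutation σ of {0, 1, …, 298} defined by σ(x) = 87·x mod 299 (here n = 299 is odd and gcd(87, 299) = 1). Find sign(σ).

+1

Trace 185: π^k(185) = [185, 248, 48, 289, 27, 256, 146] for k=0..6.
Cycle type of π: 33×8 + 11×2 + 3×4 + 1; total 15 cycles.
With 15 cycles on 299 points, sign = (−1)^{299−15} = +1.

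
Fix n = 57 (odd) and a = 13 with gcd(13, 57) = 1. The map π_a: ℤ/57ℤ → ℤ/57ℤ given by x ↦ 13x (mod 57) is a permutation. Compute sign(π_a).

Trace 34: π^k(34) = [34, 43, 46, 28, 22, 1, 13] for k=0..6.
Cycle lengths of π_13 on ℤ/57ℤ: [18, 18, 18, 1, 1, 1]; 6 cycles in total.
Σ(ℓ_i−1) = 57−6 = 51; sign = (−1)^51 = -1.
Via Zolotarev, sign(π_{13}) = (13|57) = -1.

-1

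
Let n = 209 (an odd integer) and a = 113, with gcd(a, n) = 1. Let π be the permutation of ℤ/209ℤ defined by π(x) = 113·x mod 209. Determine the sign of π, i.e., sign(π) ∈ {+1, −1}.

-1

Trace 115: π^k(115) = [115, 37, 1, 113, 20, 170, 191] for k=0..6.
π_113 has 30 disjoint cycles with lengths [10, 10, 10, 10, 10, 10, 10, 10, 10, 10, 10, 10, 10, 10, 10, 10, 10, 10, 5, 5, 2, 2, 2, 2, 2, 2, 2, 2, 2, 1] on {0,…,208}.
30 cycles on 209: each ℓ→(−1)^(ℓ−1), product (−1)^179 = -1.
Via Zolotarev, sign(π_{113}) = (113|209) = -1.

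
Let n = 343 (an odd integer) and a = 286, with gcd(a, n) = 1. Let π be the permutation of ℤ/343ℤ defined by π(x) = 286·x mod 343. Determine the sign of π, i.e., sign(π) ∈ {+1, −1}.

-1

Trace 216: π^k(216) = [216, 36, 6, 1, 286, 162, 27] for k=0..6.
10 cycles of lengths [98, 98, 98, 14, 14, 14, 2, 2, 2, 1].
n − c = 343 − 10 = 333; sign = (−1)^333 = -1.
Via Zolotarev, sign(π_{286}) = (286|343) = -1.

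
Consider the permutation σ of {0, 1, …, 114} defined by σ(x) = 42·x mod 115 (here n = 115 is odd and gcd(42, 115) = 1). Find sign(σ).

Orbit of 1 under x↦42x: [1, 42, 39, 28, 26, 57, 94]… (length divides ord_115(42)).
Cycle lengths of π_42 on ℤ/115ℤ: [44, 44, 22, 4, 1]; 5 cycles in total.
5 cycles on 115: each ℓ→(−1)^(ℓ−1), product (−1)^110 = +1.
Check: (42/115) = +1 by Zolotarev.

+1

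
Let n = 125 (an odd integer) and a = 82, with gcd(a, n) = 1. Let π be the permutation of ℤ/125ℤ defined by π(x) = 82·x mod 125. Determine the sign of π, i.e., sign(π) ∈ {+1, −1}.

-1

Start at x=24: 24 → 93 → 1 → 82 → 99 → 118 → 51 → … (one orbit).
Cycle type of π: 20×5 + 4×6 + 1; total 12 cycles.
n − c = 125 − 12 = 113; sign = (−1)^113 = -1.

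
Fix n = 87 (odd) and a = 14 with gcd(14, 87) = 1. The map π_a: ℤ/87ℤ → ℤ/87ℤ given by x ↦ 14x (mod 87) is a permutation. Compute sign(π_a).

Trace 1: π^k(1) = [1, 14, 22, 47, 49, 77, 34] for k=0..6.
π_14 has 5 disjoint cycles with lengths [28, 28, 28, 2, 1] on {0,…,86}.
n − c = 87 − 5 = 82; sign = (−1)^82 = +1.
Zolotarev: (14|87) = +1, matching the cycle-count sign.

+1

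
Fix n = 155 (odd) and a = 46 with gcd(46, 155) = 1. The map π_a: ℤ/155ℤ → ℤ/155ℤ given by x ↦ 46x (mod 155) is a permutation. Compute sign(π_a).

Trace 116: π^k(116) = [116, 66, 91, 1, 46, 101, 151] for k=0..6.
Cycle type of π: 10×15 + 1×5; total 20 cycles.
155 − 20 = 135 transpositions; sign(π) = (−1)^135 = -1.

-1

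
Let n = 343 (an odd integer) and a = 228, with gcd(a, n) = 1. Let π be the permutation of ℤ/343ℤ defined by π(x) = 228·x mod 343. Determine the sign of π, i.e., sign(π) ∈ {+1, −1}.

Start at x=179: 179 → 338 → 232 → 74 → 65 → 71 → 67 → … (one orbit).
Decompose π into cycles: lengths [147, 147, 21, 21, 3, 3, 1] (7 cycles, including the fixed point 0).
7 cycles on 343: each ℓ→(−1)^(ℓ−1), product (−1)^336 = +1.
Zolotarev: (228|343) = +1, matching the cycle-count sign.

+1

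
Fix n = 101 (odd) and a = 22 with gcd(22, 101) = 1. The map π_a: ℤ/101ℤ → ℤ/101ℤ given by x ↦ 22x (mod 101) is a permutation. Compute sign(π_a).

+1

Orbit of 65 under x↦22x: [65, 16, 49, 68, 82, 87, 96]… (length divides ord_101(22)).
Cycle type of π: 50×2 + 1; total 3 cycles.
With 3 cycles on 101 points, sign = (−1)^{101−3} = +1.
Zolotarev: (22|101) = +1, matching the cycle-count sign.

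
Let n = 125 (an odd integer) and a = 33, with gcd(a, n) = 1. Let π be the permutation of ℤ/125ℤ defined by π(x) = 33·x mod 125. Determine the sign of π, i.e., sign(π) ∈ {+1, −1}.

-1

Start at x=23: 23 → 9 → 47 → 51 → 58 → 39 → 37 → … (one orbit).
Cycle lengths of π_33 on ℤ/125ℤ: [100, 20, 4, 1]; 4 cycles in total.
4 cycles on 125: each ℓ→(−1)^(ℓ−1), product (−1)^121 = -1.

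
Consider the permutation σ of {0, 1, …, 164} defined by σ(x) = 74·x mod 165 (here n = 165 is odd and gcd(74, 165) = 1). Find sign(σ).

+1

Start at x=149: 149 → 136 → 164 → 91 → 134 → 16 → 29 → … (one orbit).
Decompose π into cycles: lengths [10, 10, 10, 10, 10, 10, 10, 10, 10, 10, 10, 10, 10, 10, 10, 2, 2, 2, 2, 2, 2, 2, 1] (23 cycles, including the fixed point 0).
Σ(ℓ_i−1) = 165−23 = 142; sign = (−1)^142 = +1.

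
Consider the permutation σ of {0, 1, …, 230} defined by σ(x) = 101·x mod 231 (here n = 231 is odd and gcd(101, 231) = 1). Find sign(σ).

-1

Orbit of 41 under x↦101x: [41, 214, 131, 64, 227, 58, 83]… (length divides ord_231(101)).
14 cycles of lengths [30, 30, 30, 30, 30, 30, 10, 10, 10, 6, 6, 6, 2, 1].
231 − 14 = 217 transpositions; sign(π) = (−1)^217 = -1.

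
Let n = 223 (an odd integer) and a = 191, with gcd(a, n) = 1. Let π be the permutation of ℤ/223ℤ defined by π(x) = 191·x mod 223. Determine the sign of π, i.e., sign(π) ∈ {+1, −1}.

Orbit of 119 under x↦191x: [119, 206, 98, 209, 2, 159, 41]… (length divides ord_223(191)).
The orbit structure of x ↦ 191x mod 223: 4 orbits of sizes [74, 74, 74, 1].
Σ(ℓ_i−1) = 223−4 = 219; sign = (−1)^219 = -1.

-1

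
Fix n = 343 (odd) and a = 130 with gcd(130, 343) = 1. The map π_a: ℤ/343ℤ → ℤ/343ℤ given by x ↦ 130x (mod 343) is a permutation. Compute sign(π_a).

+1

Start at x=18: 18 → 282 → 302 → 158 → 303 → 288 → 53 → … (one orbit).
Cycle type of π: 147×2 + 21×2 + 3×2 + 1; total 7 cycles.
n − c = 343 − 7 = 336; sign = (−1)^336 = +1.
Check: (130/343) = +1 by Zolotarev.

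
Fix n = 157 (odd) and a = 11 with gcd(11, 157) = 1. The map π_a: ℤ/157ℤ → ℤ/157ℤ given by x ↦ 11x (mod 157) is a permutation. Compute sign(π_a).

Trace 81: π^k(81) = [81, 106, 67, 109, 100, 1, 11] for k=0..6.
5 cycles of lengths [39, 39, 39, 39, 1].
157 − 5 = 152 transpositions; sign(π) = (−1)^152 = +1.
Zolotarev: (11|157) = +1, matching the cycle-count sign.

+1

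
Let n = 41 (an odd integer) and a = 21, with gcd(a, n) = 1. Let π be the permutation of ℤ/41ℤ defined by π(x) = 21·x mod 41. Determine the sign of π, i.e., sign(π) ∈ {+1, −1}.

+1

Trace 39: π^k(39) = [39, 40, 20, 10, 5, 23, 32] for k=0..6.
Cycle lengths of π_21 on ℤ/41ℤ: [20, 20, 1]; 3 cycles in total.
41 − 3 = 38 transpositions; sign(π) = (−1)^38 = +1.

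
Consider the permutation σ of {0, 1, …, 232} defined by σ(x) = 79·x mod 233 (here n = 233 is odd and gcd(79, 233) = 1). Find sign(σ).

-1

Trace 61: π^k(61) = [61, 159, 212, 205, 118, 2, 158] for k=0..6.
Cycle lengths of π_79 on ℤ/233ℤ: [232, 1]; 2 cycles in total.
Σ(ℓ_i−1) = 233−2 = 231; sign = (−1)^231 = -1.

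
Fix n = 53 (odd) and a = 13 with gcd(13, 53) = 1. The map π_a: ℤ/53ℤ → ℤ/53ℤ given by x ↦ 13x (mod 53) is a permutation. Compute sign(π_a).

+1

Trace 24: π^k(24) = [24, 47, 28, 46, 15, 36, 44] for k=0..6.
Cycle type of π: 13×4 + 1; total 5 cycles.
Σ(ℓ_i−1) = 53−5 = 48; sign = (−1)^48 = +1.
Check: (13/53) = +1 by Zolotarev.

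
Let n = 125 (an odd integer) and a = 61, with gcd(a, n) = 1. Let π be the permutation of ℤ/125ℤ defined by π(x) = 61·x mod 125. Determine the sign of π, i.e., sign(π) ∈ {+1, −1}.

Start at x=36: 36 → 71 → 81 → 66 → 26 → 86 → 121 → … (one orbit).
Cycle lengths of π_61 on ℤ/125ℤ: [25, 25, 25, 25, 5, 5, 5, 5, 1, 1, 1, 1, 1]; 13 cycles in total.
125 − 13 = 112 transpositions; sign(π) = (−1)^112 = +1.
The Jacobi symbol (61|125) = +1 (Zolotarev) agrees.

+1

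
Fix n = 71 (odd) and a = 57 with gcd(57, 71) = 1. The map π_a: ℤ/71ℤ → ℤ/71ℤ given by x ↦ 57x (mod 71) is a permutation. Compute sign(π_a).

Orbit of 25 under x↦57x: [25, 5, 1, 57, 54]… (length divides ord_71(57)).
Decompose π into cycles: lengths [5, 5, 5, 5, 5, 5, 5, 5, 5, 5, 5, 5, 5, 5, 1] (15 cycles, including the fixed point 0).
sign(π) = (−1)^{n − #cycles} = (−1)^{71−15} = (−1)^56 = +1.
Check: (57/71) = +1 by Zolotarev.

+1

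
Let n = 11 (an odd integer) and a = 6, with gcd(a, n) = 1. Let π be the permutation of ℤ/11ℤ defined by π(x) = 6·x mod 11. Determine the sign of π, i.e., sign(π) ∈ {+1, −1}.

Start at x=3: 3 → 7 → 9 → 10 → 5 → 8 → 4 → … (one orbit).
Cycle type of π: 10 + 1; total 2 cycles.
With 2 cycles on 11 points, sign = (−1)^{11−2} = -1.

-1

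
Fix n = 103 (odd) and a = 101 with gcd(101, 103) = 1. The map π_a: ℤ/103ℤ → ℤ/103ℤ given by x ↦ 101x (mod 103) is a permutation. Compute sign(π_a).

Orbit of 62 under x↦101x: [62, 82, 42, 19, 65, 76, 54]… (length divides ord_103(101)).
The orbit structure of x ↦ 101x mod 103: 2 orbits of sizes [102, 1].
Σ(ℓ_i−1) = 103−2 = 101; sign = (−1)^101 = -1.
Via Zolotarev, sign(π_{101}) = (101|103) = -1.

-1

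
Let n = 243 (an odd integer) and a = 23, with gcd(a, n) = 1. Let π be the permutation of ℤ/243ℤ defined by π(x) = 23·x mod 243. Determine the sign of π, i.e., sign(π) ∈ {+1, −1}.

-1

Start at x=229: 229 → 164 → 127 → 5 → 115 → 215 → 85 → … (one orbit).
π_23 has 6 disjoint cycles with lengths [162, 54, 18, 6, 2, 1] on {0,…,242}.
sign(π) = (−1)^{n − #cycles} = (−1)^{243−6} = (−1)^237 = -1.
Check: (23/243) = -1 by Zolotarev.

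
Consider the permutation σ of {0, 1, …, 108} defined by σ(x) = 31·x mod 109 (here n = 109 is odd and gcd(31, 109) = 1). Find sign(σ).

Start at x=88: 88 → 3 → 93 → 49 → 102 → 1 → 31 → … (one orbit).
Cycle type of π: 54×2 + 1; total 3 cycles.
n − c = 109 − 3 = 106; sign = (−1)^106 = +1.
Zolotarev: (31|109) = +1, matching the cycle-count sign.

+1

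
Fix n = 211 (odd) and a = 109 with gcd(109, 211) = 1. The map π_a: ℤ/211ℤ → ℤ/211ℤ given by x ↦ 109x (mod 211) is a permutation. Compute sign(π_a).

+1

Trace 203: π^k(203) = [203, 183, 113, 79, 171, 71, 143] for k=0..6.
Cycle lengths of π_109 on ℤ/211ℤ: [35, 35, 35, 35, 35, 35, 1]; 7 cycles in total.
sign(π) = (−1)^{n − #cycles} = (−1)^{211−7} = (−1)^204 = +1.
Via Zolotarev, sign(π_{109}) = (109|211) = +1.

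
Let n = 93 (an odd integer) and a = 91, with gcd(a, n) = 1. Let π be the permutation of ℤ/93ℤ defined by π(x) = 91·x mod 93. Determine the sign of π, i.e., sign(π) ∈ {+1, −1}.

-1

Trace 1: π^k(1) = [1, 91, 4, 85, 16, 61, 64] for k=0..6.
12 cycles of lengths [10, 10, 10, 10, 10, 10, 10, 10, 10, 1, 1, 1].
Σ(ℓ_i−1) = 93−12 = 81; sign = (−1)^81 = -1.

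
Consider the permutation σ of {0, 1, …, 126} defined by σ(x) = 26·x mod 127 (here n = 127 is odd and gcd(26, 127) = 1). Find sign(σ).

+1

Start at x=41: 41 → 50 → 30 → 18 → 87 → 103 → 11 → … (one orbit).
Decompose π into cycles: lengths [63, 63, 1] (3 cycles, including the fixed point 0).
With 3 cycles on 127 points, sign = (−1)^{127−3} = +1.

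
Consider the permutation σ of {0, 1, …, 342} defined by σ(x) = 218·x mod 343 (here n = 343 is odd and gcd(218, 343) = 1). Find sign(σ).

Start at x=50: 50 → 267 → 239 → 309 → 134 → 57 → 78 → … (one orbit).
Cycle type of π: 49×6 + 7×6 + 1×7; total 19 cycles.
sign(π) = (−1)^{n − #cycles} = (−1)^{343−19} = (−1)^324 = +1.

+1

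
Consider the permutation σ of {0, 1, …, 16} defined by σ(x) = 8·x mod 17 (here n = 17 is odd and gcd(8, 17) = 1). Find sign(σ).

Trace 16: π^k(16) = [16, 9, 4, 15, 1, 8, 13] for k=0..6.
Cycle lengths of π_8 on ℤ/17ℤ: [8, 8, 1]; 3 cycles in total.
sign(π) = (−1)^{n − #cycles} = (−1)^{17−3} = (−1)^14 = +1.

+1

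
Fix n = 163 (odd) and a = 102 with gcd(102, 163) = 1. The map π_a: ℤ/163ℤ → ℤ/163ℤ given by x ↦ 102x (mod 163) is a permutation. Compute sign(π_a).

-1

Trace 132: π^k(132) = [132, 98, 53, 27, 146, 59, 150] for k=0..6.
4 cycles of lengths [54, 54, 54, 1].
Σ(ℓ_i−1) = 163−4 = 159; sign = (−1)^159 = -1.
(102|163)_J = -1 (Zolotarev's lemma cross-check).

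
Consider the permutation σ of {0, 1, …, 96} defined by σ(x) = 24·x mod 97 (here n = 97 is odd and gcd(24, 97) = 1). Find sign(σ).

+1

Trace 62: π^k(62) = [62, 33, 16, 93, 1, 24, 91] for k=0..6.
Cycle type of π: 24×4 + 1; total 5 cycles.
With 5 cycles on 97 points, sign = (−1)^{97−5} = +1.
The Jacobi symbol (24|97) = +1 (Zolotarev) agrees.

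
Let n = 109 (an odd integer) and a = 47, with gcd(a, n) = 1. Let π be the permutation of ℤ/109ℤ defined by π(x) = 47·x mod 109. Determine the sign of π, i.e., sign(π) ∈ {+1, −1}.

-1

Start at x=70: 70 → 20 → 68 → 35 → 10 → 34 → 72 → … (one orbit).
Cycle type of π: 108 + 1; total 2 cycles.
sign(π) = (−1)^{n − #cycles} = (−1)^{109−2} = (−1)^107 = -1.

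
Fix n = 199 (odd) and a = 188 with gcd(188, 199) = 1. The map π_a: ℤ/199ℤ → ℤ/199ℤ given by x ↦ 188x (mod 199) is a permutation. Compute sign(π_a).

+1

Trace 1: π^k(1) = [1, 188, 121, 62, 114, 139, 63] for k=0..6.
Cycle lengths of π_188 on ℤ/199ℤ: [11, 11, 11, 11, 11, 11, 11, 11, 11, 11, 11, 11, 11, 11, 11, 11, 11, 11, 1]; 19 cycles in total.
Σ(ℓ_i−1) = 199−19 = 180; sign = (−1)^180 = +1.
The Jacobi symbol (188|199) = +1 (Zolotarev) agrees.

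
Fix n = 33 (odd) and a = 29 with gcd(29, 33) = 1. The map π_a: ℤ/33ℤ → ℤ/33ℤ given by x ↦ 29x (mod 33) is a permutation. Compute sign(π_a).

+1

Trace 31: π^k(31) = [31, 8, 1, 29, 16, 2, 25] for k=0..6.
The orbit structure of x ↦ 29x mod 33: 5 orbits of sizes [10, 10, 10, 2, 1].
sign(π) = (−1)^{n − #cycles} = (−1)^{33−5} = (−1)^28 = +1.
Check: (29/33) = +1 by Zolotarev.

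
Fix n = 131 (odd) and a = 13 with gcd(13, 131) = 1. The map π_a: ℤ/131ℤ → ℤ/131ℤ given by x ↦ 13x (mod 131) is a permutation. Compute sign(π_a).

+1

Start at x=84: 84 → 44 → 48 → 100 → 121 → 1 → 13 → … (one orbit).
Decompose π into cycles: lengths [65, 65, 1] (3 cycles, including the fixed point 0).
With 3 cycles on 131 points, sign = (−1)^{131−3} = +1.
Via Zolotarev, sign(π_{13}) = (13|131) = +1.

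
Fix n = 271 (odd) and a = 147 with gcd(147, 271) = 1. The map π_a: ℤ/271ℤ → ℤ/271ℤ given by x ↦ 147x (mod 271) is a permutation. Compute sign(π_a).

-1

Orbit of 31 under x↦147x: [31, 221, 238, 27, 175, 251, 41]… (length divides ord_271(147)).
2 cycles of lengths [270, 1].
n − c = 271 − 2 = 269; sign = (−1)^269 = -1.
The Jacobi symbol (147|271) = -1 (Zolotarev) agrees.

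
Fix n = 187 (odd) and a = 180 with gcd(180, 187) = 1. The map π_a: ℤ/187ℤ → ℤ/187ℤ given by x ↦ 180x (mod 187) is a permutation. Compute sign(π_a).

Start at x=158: 158 → 16 → 75 → 36 → 122 → 81 → 181 → … (one orbit).
Decompose π into cycles: lengths [80, 80, 16, 5, 5, 1] (6 cycles, including the fixed point 0).
With 6 cycles on 187 points, sign = (−1)^{187−6} = -1.
Zolotarev: (180|187) = -1, matching the cycle-count sign.

-1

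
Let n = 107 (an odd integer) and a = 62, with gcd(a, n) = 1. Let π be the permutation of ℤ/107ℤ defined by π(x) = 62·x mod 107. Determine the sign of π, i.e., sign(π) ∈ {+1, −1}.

+1

Start at x=16: 16 → 29 → 86 → 89 → 61 → 37 → 47 → … (one orbit).
Cycle type of π: 53×2 + 1; total 3 cycles.
107 − 3 = 104 transpositions; sign(π) = (−1)^104 = +1.
Check: (62/107) = +1 by Zolotarev.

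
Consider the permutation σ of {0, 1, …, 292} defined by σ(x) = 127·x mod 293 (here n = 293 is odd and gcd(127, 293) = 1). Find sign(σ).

-1

Orbit of 130 under x↦127x: [130, 102, 62, 256, 282, 68, 139]… (length divides ord_293(127)).
Cycle lengths of π_127 on ℤ/293ℤ: [292, 1]; 2 cycles in total.
n − c = 293 − 2 = 291; sign = (−1)^291 = -1.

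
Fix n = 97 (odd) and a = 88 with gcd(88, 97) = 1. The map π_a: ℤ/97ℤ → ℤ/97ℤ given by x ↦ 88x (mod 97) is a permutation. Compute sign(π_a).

Trace 47: π^k(47) = [47, 62, 24, 75, 4, 61, 33] for k=0..6.
5 cycles of lengths [24, 24, 24, 24, 1].
Σ(ℓ_i−1) = 97−5 = 92; sign = (−1)^92 = +1.

+1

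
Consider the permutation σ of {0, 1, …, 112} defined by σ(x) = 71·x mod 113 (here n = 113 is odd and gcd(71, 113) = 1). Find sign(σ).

-1

Orbit of 48 under x↦71x: [48, 18, 35, 112, 42, 44, 73]… (length divides ord_113(71)).
Cycle type of π: 16×7 + 1; total 8 cycles.
113 − 8 = 105 transpositions; sign(π) = (−1)^105 = -1.
Zolotarev: (71|113) = -1, matching the cycle-count sign.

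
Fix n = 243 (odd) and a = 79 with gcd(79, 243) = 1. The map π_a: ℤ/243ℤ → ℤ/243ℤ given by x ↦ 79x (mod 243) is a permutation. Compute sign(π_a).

Start at x=205: 205 → 157 → 10 → 61 → 202 → 163 → 241 → … (one orbit).
Cycle lengths of π_79 on ℤ/243ℤ: [81, 81, 27, 27, 9, 9, 3, 3, 1, 1, 1]; 11 cycles in total.
With 11 cycles on 243 points, sign = (−1)^{243−11} = +1.
Via Zolotarev, sign(π_{79}) = (79|243) = +1.

+1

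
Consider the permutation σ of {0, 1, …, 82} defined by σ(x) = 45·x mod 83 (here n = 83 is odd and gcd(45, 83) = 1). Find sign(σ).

Orbit of 1 under x↦45x: [1, 45, 33, 74, 10, 35, 81]… (length divides ord_83(45)).
Cycle lengths of π_45 on ℤ/83ℤ: [82, 1]; 2 cycles in total.
sign(π) = (−1)^{n − #cycles} = (−1)^{83−2} = (−1)^81 = -1.

-1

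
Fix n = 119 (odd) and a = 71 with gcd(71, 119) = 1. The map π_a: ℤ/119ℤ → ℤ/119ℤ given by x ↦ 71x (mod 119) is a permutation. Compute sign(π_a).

Trace 50: π^k(50) = [50, 99, 8, 92, 106, 29, 36] for k=0..6.
Cycle lengths of π_71 on ℤ/119ℤ: [16, 16, 16, 16, 16, 16, 16, 1, 1, 1, 1, 1, 1, 1]; 14 cycles in total.
14 cycles on 119: each ℓ→(−1)^(ℓ−1), product (−1)^105 = -1.
Via Zolotarev, sign(π_{71}) = (71|119) = -1.

-1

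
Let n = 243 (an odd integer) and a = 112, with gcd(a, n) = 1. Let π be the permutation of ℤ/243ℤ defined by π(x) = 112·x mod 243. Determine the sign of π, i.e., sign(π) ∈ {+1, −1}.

+1

Start at x=166: 166 → 124 → 37 → 13 → 241 → 19 → 184 → … (one orbit).
11 cycles of lengths [81, 81, 27, 27, 9, 9, 3, 3, 1, 1, 1].
11 cycles on 243: each ℓ→(−1)^(ℓ−1), product (−1)^232 = +1.
Zolotarev: (112|243) = +1, matching the cycle-count sign.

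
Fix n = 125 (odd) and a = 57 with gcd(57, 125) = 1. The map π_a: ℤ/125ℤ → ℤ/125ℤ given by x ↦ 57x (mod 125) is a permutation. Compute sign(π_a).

-1

Start at x=57: 57 → 124 → 68 → 1 → 57 (one orbit).
π_57 has 32 disjoint cycles with lengths [4, 4, 4, 4, 4, 4, 4, 4, 4, 4, 4, 4, 4, 4, 4, 4, 4, 4, 4, 4, 4, 4, 4, 4, 4, 4, 4, 4, 4, 4, 4, 1] on {0,…,124}.
32 cycles on 125: each ℓ→(−1)^(ℓ−1), product (−1)^93 = -1.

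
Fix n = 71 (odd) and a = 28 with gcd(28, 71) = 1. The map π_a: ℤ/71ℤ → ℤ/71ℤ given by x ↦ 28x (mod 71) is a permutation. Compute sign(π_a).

-1

Orbit of 68 under x↦28x: [68, 58, 62, 32, 44, 25, 61]… (length divides ord_71(28)).
Decompose π into cycles: lengths [70, 1] (2 cycles, including the fixed point 0).
n − c = 71 − 2 = 69; sign = (−1)^69 = -1.
The Jacobi symbol (28|71) = -1 (Zolotarev) agrees.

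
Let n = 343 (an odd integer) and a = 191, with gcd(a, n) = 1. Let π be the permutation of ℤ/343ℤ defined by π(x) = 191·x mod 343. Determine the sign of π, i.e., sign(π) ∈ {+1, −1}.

Orbit of 254 under x↦191x: [254, 151, 29, 51, 137, 99, 44]… (length divides ord_343(191)).
Decompose π into cycles: lengths [147, 147, 21, 21, 3, 3, 1] (7 cycles, including the fixed point 0).
343 − 7 = 336 transpositions; sign(π) = (−1)^336 = +1.

+1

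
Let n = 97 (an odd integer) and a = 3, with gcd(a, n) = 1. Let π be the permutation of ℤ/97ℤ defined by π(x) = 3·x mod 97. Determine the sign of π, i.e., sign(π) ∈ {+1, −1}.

+1

Start at x=6: 6 → 18 → 54 → 65 → 1 → 3 → 9 → … (one orbit).
3 cycles of lengths [48, 48, 1].
With 3 cycles on 97 points, sign = (−1)^{97−3} = +1.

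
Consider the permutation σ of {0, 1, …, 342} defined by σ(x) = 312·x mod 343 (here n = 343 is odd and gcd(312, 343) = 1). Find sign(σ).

Start at x=116: 116 → 177 → 1 → 312 → 275 → 50 → 165 → … (one orbit).
The orbit structure of x ↦ 312x mod 343: 31 orbits of sizes [21, 21, 21, 21, 21, 21, 21, 21, 21, 21, 21, 21, 21, 21, 3, 3, 3, 3, 3, 3, 3, 3, 3, 3, 3, 3, 3, 3, 3, 3, 1].
With 31 cycles on 343 points, sign = (−1)^{343−31} = +1.
Zolotarev: (312|343) = +1, matching the cycle-count sign.

+1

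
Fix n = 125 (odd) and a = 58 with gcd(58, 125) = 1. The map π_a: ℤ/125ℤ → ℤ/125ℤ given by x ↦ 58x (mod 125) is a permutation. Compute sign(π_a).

Start at x=62: 62 → 96 → 68 → 69 → 2 → 116 → 103 → … (one orbit).
4 cycles of lengths [100, 20, 4, 1].
With 4 cycles on 125 points, sign = (−1)^{125−4} = -1.
(58|125)_J = -1 (Zolotarev's lemma cross-check).

-1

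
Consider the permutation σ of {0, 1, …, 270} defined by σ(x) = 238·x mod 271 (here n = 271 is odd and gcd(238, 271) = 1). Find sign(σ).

+1

Start at x=248: 248 → 217 → 156 → 1 → 238 → 5 → 106 → … (one orbit).
π_238 has 11 disjoint cycles with lengths [27, 27, 27, 27, 27, 27, 27, 27, 27, 27, 1] on {0,…,270}.
271 − 11 = 260 transpositions; sign(π) = (−1)^260 = +1.
Via Zolotarev, sign(π_{238}) = (238|271) = +1.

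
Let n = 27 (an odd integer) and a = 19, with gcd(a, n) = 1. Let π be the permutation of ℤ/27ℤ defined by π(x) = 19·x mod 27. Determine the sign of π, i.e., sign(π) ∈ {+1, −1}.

Trace 19: π^k(19) = [19, 10, 1] for k=0..2.
15 cycles of lengths [3, 3, 3, 3, 3, 3, 1, 1, 1, 1, 1, 1, 1, 1, 1].
15 cycles on 27: each ℓ→(−1)^(ℓ−1), product (−1)^12 = +1.

+1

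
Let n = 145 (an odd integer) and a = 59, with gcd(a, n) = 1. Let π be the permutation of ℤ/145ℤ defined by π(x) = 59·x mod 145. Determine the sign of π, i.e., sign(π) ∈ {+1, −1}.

+1

Trace 1: π^k(1) = [1, 59] for k=0..1.
87 cycles of lengths [2, 2, 2, 2, 2, 2, 2, 2, 2, 2, 2, 2, 2, 2, 2, 2, 2, 2, 2, 2, 2, 2, 2, 2, 2, 2, 2, 2, 2, 2, 2, 2, 2, 2, 2, 2, 2, 2, 2, 2, 2, 2, 2, 2, 2, 2, 2, 2, 2, 2, 2, 2, 2, 2, 2, 2, 2, 2, 1, 1, 1, 1, 1, 1, 1, 1, 1, 1, 1, 1, 1, 1, 1, 1, 1, 1, 1, 1, 1, 1, 1, 1, 1, 1, 1, 1, 1].
87 cycles on 145: each ℓ→(−1)^(ℓ−1), product (−1)^58 = +1.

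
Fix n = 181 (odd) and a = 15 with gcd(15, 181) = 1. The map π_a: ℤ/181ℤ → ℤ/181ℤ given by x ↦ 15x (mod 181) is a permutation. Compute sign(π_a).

+1

Orbit of 132 under x↦15x: [132, 170, 16, 59, 161, 62, 25]… (length divides ord_181(15)).
The orbit structure of x ↦ 15x mod 181: 5 orbits of sizes [45, 45, 45, 45, 1].
With 5 cycles on 181 points, sign = (−1)^{181−5} = +1.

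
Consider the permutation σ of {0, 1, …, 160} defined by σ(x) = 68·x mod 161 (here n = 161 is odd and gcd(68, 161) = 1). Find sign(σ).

Start at x=116: 116 → 160 → 93 → 45 → 1 → 68 → 116 (one orbit).
35 cycles of lengths [6, 6, 6, 6, 6, 6, 6, 6, 6, 6, 6, 6, 6, 6, 6, 6, 6, 6, 6, 6, 6, 6, 6, 2, 2, 2, 2, 2, 2, 2, 2, 2, 2, 2, 1].
n − c = 161 − 35 = 126; sign = (−1)^126 = +1.
Zolotarev: (68|161) = +1, matching the cycle-count sign.

+1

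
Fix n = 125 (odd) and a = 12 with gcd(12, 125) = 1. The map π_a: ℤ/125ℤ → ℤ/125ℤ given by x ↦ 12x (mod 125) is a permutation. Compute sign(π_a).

-1

Trace 31: π^k(31) = [31, 122, 89, 68, 66, 42, 4] for k=0..6.
Cycle type of π: 100 + 20 + 4 + 1; total 4 cycles.
4 cycles on 125: each ℓ→(−1)^(ℓ−1), product (−1)^121 = -1.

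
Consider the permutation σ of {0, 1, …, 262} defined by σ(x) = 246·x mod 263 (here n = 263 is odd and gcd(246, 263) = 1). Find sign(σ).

Orbit of 84 under x↦246x: [84, 150, 80, 218, 239, 145, 165]… (length divides ord_263(246)).
Decompose π into cycles: lengths [262, 1] (2 cycles, including the fixed point 0).
2 cycles on 263: each ℓ→(−1)^(ℓ−1), product (−1)^261 = -1.

-1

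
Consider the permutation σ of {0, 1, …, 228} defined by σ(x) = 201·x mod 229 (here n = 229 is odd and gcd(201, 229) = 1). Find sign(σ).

-1

Trace 152: π^k(152) = [152, 95, 88, 55, 63, 68, 157] for k=0..6.
Cycle type of π: 228 + 1; total 2 cycles.
Σ(ℓ_i−1) = 229−2 = 227; sign = (−1)^227 = -1.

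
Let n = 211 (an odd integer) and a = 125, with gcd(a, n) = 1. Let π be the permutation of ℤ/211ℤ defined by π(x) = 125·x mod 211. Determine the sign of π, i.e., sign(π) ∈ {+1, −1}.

+1

Orbit of 151 under x↦125x: [151, 96, 184, 1, 125, 11, 109]… (length divides ord_211(125)).
Cycle lengths of π_125 on ℤ/211ℤ: [35, 35, 35, 35, 35, 35, 1]; 7 cycles in total.
Σ(ℓ_i−1) = 211−7 = 204; sign = (−1)^204 = +1.
Via Zolotarev, sign(π_{125}) = (125|211) = +1.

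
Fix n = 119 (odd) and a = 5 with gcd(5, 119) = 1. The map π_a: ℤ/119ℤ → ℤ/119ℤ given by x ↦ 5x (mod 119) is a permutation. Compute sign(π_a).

+1

Trace 53: π^k(53) = [53, 27, 16, 80, 43, 96, 4] for k=0..6.
Decompose π into cycles: lengths [48, 48, 16, 6, 1] (5 cycles, including the fixed point 0).
119 − 5 = 114 transpositions; sign(π) = (−1)^114 = +1.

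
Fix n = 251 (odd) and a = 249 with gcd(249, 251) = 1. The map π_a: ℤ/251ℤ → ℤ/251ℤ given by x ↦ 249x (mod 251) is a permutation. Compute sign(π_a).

+1

Start at x=249: 249 → 4 → 243 → 16 → 219 → 64 → 123 → … (one orbit).
The orbit structure of x ↦ 249x mod 251: 11 orbits of sizes [25, 25, 25, 25, 25, 25, 25, 25, 25, 25, 1].
With 11 cycles on 251 points, sign = (−1)^{251−11} = +1.
(249|251)_J = +1 (Zolotarev's lemma cross-check).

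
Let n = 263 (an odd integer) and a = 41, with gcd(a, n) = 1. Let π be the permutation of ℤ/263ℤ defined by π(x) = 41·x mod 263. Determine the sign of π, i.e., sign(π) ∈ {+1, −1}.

-1

Orbit of 204 under x↦41x: [204, 211, 235, 167, 9, 106, 138]… (length divides ord_263(41)).
2 cycles of lengths [262, 1].
Σ(ℓ_i−1) = 263−2 = 261; sign = (−1)^261 = -1.
Check: (41/263) = -1 by Zolotarev.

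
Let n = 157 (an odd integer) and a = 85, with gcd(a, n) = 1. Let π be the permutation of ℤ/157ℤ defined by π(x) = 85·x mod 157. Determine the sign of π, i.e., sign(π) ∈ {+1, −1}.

Orbit of 95 under x↦85x: [95, 68, 128, 47, 70, 141, 53]… (length divides ord_157(85)).
Decompose π into cycles: lengths [156, 1] (2 cycles, including the fixed point 0).
Σ(ℓ_i−1) = 157−2 = 155; sign = (−1)^155 = -1.

-1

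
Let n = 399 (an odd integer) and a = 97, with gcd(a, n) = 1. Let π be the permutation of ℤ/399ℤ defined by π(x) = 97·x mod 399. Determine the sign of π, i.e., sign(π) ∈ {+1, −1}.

+1

Trace 232: π^k(232) = [232, 160, 358, 13, 64, 223, 85] for k=0..6.
The orbit structure of x ↦ 97x mod 399: 33 orbits of sizes [18, 18, 18, 18, 18, 18, 18, 18, 18, 18, 18, 18, 18, 18, 18, 18, 18, 18, 18, 18, 18, 2, 2, 2, 2, 2, 2, 2, 2, 2, 1, 1, 1].
sign(π) = (−1)^{n − #cycles} = (−1)^{399−33} = (−1)^366 = +1.
Zolotarev: (97|399) = +1, matching the cycle-count sign.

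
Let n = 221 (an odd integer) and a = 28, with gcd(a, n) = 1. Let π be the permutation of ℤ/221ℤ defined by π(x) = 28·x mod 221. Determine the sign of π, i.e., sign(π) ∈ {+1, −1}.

Orbit of 168 under x↦28x: [168, 63, 217, 109, 179, 150, 1]… (length divides ord_221(28)).
7 cycles of lengths [48, 48, 48, 48, 16, 12, 1].
With 7 cycles on 221 points, sign = (−1)^{221−7} = +1.
Check: (28/221) = +1 by Zolotarev.

+1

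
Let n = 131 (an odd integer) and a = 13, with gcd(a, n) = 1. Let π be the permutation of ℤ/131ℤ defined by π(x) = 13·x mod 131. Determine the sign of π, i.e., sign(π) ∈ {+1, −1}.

Trace 35: π^k(35) = [35, 62, 20, 129, 105, 55, 60] for k=0..6.
3 cycles of lengths [65, 65, 1].
3 cycles on 131: each ℓ→(−1)^(ℓ−1), product (−1)^128 = +1.
Via Zolotarev, sign(π_{13}) = (13|131) = +1.

+1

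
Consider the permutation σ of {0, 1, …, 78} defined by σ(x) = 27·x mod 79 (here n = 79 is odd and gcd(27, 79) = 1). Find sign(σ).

-1

Trace 12: π^k(12) = [12, 8, 58, 65, 17, 64, 69] for k=0..6.
The orbit structure of x ↦ 27x mod 79: 4 orbits of sizes [26, 26, 26, 1].
Σ(ℓ_i−1) = 79−4 = 75; sign = (−1)^75 = -1.
(27|79)_J = -1 (Zolotarev's lemma cross-check).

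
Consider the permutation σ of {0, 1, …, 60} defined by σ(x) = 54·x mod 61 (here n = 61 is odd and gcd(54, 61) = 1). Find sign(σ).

Orbit of 30 under x↦54x: [30, 34, 6, 19, 50, 16, 10]… (length divides ord_61(54)).
The orbit structure of x ↦ 54x mod 61: 2 orbits of sizes [60, 1].
2 cycles on 61: each ℓ→(−1)^(ℓ−1), product (−1)^59 = -1.

-1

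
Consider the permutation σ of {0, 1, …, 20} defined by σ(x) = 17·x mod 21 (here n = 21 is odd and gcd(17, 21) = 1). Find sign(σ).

Orbit of 4 under x↦17x: [4, 5, 1, 17, 16, 20]… (length divides ord_21(17)).
Decompose π into cycles: lengths [6, 6, 6, 2, 1] (5 cycles, including the fixed point 0).
With 5 cycles on 21 points, sign = (−1)^{21−5} = +1.
The Jacobi symbol (17|21) = +1 (Zolotarev) agrees.

+1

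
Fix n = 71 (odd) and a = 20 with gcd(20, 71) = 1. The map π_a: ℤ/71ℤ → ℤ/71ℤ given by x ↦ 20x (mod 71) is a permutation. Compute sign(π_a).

+1

Trace 32: π^k(32) = [32, 1, 20, 45, 48, 37, 30] for k=0..6.
Cycle type of π: 7×10 + 1; total 11 cycles.
With 11 cycles on 71 points, sign = (−1)^{71−11} = +1.
Via Zolotarev, sign(π_{20}) = (20|71) = +1.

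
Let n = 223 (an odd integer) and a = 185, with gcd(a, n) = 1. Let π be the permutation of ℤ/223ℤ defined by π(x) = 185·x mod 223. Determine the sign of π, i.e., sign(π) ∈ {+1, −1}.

Orbit of 135 under x↦185x: [135, 222, 38, 117, 14, 137, 146]… (length divides ord_223(185)).
Cycle type of π: 222 + 1; total 2 cycles.
223 − 2 = 221 transpositions; sign(π) = (−1)^221 = -1.
(185|223)_J = -1 (Zolotarev's lemma cross-check).

-1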